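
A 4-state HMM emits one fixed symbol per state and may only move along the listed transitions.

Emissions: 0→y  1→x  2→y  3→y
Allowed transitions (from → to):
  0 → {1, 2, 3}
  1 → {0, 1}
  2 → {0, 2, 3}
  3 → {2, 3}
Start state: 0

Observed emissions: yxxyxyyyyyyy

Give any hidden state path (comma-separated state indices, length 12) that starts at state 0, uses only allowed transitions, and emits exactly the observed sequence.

0,1,1,0,1,0,2,0,3,2,2,0

  pos 0: y in {0,2,3}, choose 0; start
  pos 1: x in {1}, choose 1; 0->1 ok
  pos 2: x in {1}, choose 1; 1->1 ok
  pos 3: y in {0,2,3}, choose 0; 1->0 ok
  pos 4: x in {1}, choose 1; 0->1 ok
  pos 5: y in {0,2,3}, choose 0; 1->0 ok
  pos 6: y in {0,2,3}, choose 2; 0->2 ok
  pos 7: y in {0,2,3}, choose 0; 2->0 ok
  pos 8: y in {0,2,3}, choose 3; 0->3 ok
  pos 9: y in {0,2,3}, choose 2; 3->2 ok
  pos 10: y in {0,2,3}, choose 2; 2->2 ok
  pos 11: y in {0,2,3}, choose 0; 2->0 ok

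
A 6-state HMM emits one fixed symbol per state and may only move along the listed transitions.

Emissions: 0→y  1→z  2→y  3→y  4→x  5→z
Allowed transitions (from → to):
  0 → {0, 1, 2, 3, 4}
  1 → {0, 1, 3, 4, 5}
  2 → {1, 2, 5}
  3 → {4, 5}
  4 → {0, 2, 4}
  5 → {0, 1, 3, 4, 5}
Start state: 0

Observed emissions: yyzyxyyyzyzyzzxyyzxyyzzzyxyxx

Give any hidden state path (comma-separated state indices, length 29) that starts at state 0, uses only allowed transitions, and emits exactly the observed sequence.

0,2,5,3,4,2,2,2,1,3,5,3,5,5,4,0,2,5,4,2,2,5,5,5,3,4,0,4,4

  [0] y  {0,2,3}  => 0  start
  [1] y  {0,2,3}  => 2  0->2 ok
  [2] z  {1,5}  => 5  2->5 ok
  [3] y  {0,2,3}  => 3  5->3 ok
  [4] x  {4}  => 4  3->4 ok
  [5] y  {0,2,3}  => 2  4->2 ok
  [6] y  {0,2,3}  => 2  2->2 ok
  [7] y  {0,2,3}  => 2  2->2 ok
  [8] z  {1,5}  => 1  2->1 ok
  [9] y  {0,2,3}  => 3  1->3 ok
  [10] z  {1,5}  => 5  3->5 ok
  [11] y  {0,2,3}  => 3  5->3 ok
  [12] z  {1,5}  => 5  3->5 ok
  [13] z  {1,5}  => 5  5->5 ok
  [14] x  {4}  => 4  5->4 ok
  [15] y  {0,2,3}  => 0  4->0 ok
  [16] y  {0,2,3}  => 2  0->2 ok
  [17] z  {1,5}  => 5  2->5 ok
  [18] x  {4}  => 4  5->4 ok
  [19] y  {0,2,3}  => 2  4->2 ok
  [20] y  {0,2,3}  => 2  2->2 ok
  [21] z  {1,5}  => 5  2->5 ok
  [22] z  {1,5}  => 5  5->5 ok
  [23] z  {1,5}  => 5  5->5 ok
  [24] y  {0,2,3}  => 3  5->3 ok
  [25] x  {4}  => 4  3->4 ok
  [26] y  {0,2,3}  => 0  4->0 ok
  [27] x  {4}  => 4  0->4 ok
  [28] x  {4}  => 4  4->4 ok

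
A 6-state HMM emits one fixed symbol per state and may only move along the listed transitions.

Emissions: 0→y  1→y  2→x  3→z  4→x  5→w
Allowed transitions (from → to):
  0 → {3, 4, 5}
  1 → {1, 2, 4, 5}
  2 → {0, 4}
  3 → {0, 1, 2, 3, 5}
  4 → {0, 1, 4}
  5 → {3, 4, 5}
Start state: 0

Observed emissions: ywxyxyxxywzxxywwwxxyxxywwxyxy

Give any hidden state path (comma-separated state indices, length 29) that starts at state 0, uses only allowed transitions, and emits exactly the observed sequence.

0,5,4,1,4,1,2,4,0,5,3,2,4,0,5,5,5,4,4,1,4,4,1,5,5,4,1,4,1

  [0] y  {0,1}  => 0  start
  [1] w  {5}  => 5  0->5 ok
  [2] x  {2,4}  => 4  5->4 ok
  [3] y  {0,1}  => 1  4->1 ok
  [4] x  {2,4}  => 4  1->4 ok
  [5] y  {0,1}  => 1  4->1 ok
  [6] x  {2,4}  => 2  1->2 ok
  [7] x  {2,4}  => 4  2->4 ok
  [8] y  {0,1}  => 0  4->0 ok
  [9] w  {5}  => 5  0->5 ok
  [10] z  {3}  => 3  5->3 ok
  [11] x  {2,4}  => 2  3->2 ok
  [12] x  {2,4}  => 4  2->4 ok
  [13] y  {0,1}  => 0  4->0 ok
  [14] w  {5}  => 5  0->5 ok
  [15] w  {5}  => 5  5->5 ok
  [16] w  {5}  => 5  5->5 ok
  [17] x  {2,4}  => 4  5->4 ok
  [18] x  {2,4}  => 4  4->4 ok
  [19] y  {0,1}  => 1  4->1 ok
  [20] x  {2,4}  => 4  1->4 ok
  [21] x  {2,4}  => 4  4->4 ok
  [22] y  {0,1}  => 1  4->1 ok
  [23] w  {5}  => 5  1->5 ok
  [24] w  {5}  => 5  5->5 ok
  [25] x  {2,4}  => 4  5->4 ok
  [26] y  {0,1}  => 1  4->1 ok
  [27] x  {2,4}  => 4  1->4 ok
  [28] y  {0,1}  => 1  4->1 ok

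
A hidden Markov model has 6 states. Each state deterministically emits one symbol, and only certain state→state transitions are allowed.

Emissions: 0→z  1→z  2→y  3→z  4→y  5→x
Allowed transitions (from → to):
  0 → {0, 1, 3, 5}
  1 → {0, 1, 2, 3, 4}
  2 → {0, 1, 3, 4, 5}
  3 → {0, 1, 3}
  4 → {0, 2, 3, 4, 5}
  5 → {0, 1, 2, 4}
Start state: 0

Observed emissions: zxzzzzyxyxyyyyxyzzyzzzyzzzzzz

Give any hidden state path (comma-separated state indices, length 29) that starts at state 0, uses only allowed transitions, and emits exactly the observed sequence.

  [0] z  {0,1,3}  => 0  start
  [1] x  {5}  => 5  0->5 ok
  [2] z  {0,1,3}  => 0  5->0 ok
  [3] z  {0,1,3}  => 0  0->0 ok
  [4] z  {0,1,3}  => 0  0->0 ok
  [5] z  {0,1,3}  => 1  0->1 ok
  [6] y  {2,4}  => 4  1->4 ok
  [7] x  {5}  => 5  4->5 ok
  [8] y  {2,4}  => 2  5->2 ok
  [9] x  {5}  => 5  2->5 ok
  [10] y  {2,4}  => 4  5->4 ok
  [11] y  {2,4}  => 2  4->2 ok
  [12] y  {2,4}  => 4  2->4 ok
  [13] y  {2,4}  => 4  4->4 ok
  [14] x  {5}  => 5  4->5 ok
  [15] y  {2,4}  => 2  5->2 ok
  [16] z  {0,1,3}  => 3  2->3 ok
  [17] z  {0,1,3}  => 1  3->1 ok
  [18] y  {2,4}  => 2  1->2 ok
  [19] z  {0,1,3}  => 0  2->0 ok
  [20] z  {0,1,3}  => 3  0->3 ok
  [21] z  {0,1,3}  => 1  3->1 ok
  [22] y  {2,4}  => 2  1->2 ok
  [23] z  {0,1,3}  => 1  2->1 ok
  [24] z  {0,1,3}  => 3  1->3 ok
  [25] z  {0,1,3}  => 3  3->3 ok
  [26] z  {0,1,3}  => 0  3->0 ok
  [27] z  {0,1,3}  => 1  0->1 ok
  [28] z  {0,1,3}  => 3  1->3 ok

0,5,0,0,0,1,4,5,2,5,4,2,4,4,5,2,3,1,2,0,3,1,2,1,3,3,0,1,3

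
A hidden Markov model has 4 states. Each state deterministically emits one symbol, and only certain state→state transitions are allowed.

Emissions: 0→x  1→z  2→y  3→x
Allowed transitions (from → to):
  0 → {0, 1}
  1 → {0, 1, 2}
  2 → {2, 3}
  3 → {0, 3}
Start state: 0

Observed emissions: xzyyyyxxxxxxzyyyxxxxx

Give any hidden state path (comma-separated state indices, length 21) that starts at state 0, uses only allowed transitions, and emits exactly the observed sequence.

  [0] x  {0,3}  => 0  start
  [1] z  {1}  => 1  0->1 ok
  [2] y  {2}  => 2  1->2 ok
  [3] y  {2}  => 2  2->2 ok
  [4] y  {2}  => 2  2->2 ok
  [5] y  {2}  => 2  2->2 ok
  [6] x  {0,3}  => 3  2->3 ok
  [7] x  {0,3}  => 3  3->3 ok
  [8] x  {0,3}  => 3  3->3 ok
  [9] x  {0,3}  => 3  3->3 ok
  [10] x  {0,3}  => 0  3->0 ok
  [11] x  {0,3}  => 0  0->0 ok
  [12] z  {1}  => 1  0->1 ok
  [13] y  {2}  => 2  1->2 ok
  [14] y  {2}  => 2  2->2 ok
  [15] y  {2}  => 2  2->2 ok
  [16] x  {0,3}  => 3  2->3 ok
  [17] x  {0,3}  => 3  3->3 ok
  [18] x  {0,3}  => 3  3->3 ok
  [19] x  {0,3}  => 3  3->3 ok
  [20] x  {0,3}  => 0  3->0 ok

0,1,2,2,2,2,3,3,3,3,0,0,1,2,2,2,3,3,3,3,0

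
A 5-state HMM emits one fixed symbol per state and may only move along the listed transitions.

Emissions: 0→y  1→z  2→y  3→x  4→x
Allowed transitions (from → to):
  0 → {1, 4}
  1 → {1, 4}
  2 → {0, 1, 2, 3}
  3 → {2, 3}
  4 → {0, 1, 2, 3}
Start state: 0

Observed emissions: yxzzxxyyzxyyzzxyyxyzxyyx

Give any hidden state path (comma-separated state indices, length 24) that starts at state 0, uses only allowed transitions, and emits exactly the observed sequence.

0,4,1,1,4,3,2,0,1,4,2,0,1,1,4,2,0,4,0,1,4,2,2,3

  0: obs=y cand={0,2} pick 0 [start]
  1: obs=x cand={3,4} pick 4 [0->4 ok]
  2: obs=z cand={1} pick 1 [4->1 ok]
  3: obs=z cand={1} pick 1 [1->1 ok]
  4: obs=x cand={3,4} pick 4 [1->4 ok]
  5: obs=x cand={3,4} pick 3 [4->3 ok]
  6: obs=y cand={0,2} pick 2 [3->2 ok]
  7: obs=y cand={0,2} pick 0 [2->0 ok]
  8: obs=z cand={1} pick 1 [0->1 ok]
  9: obs=x cand={3,4} pick 4 [1->4 ok]
  10: obs=y cand={0,2} pick 2 [4->2 ok]
  11: obs=y cand={0,2} pick 0 [2->0 ok]
  12: obs=z cand={1} pick 1 [0->1 ok]
  13: obs=z cand={1} pick 1 [1->1 ok]
  14: obs=x cand={3,4} pick 4 [1->4 ok]
  15: obs=y cand={0,2} pick 2 [4->2 ok]
  16: obs=y cand={0,2} pick 0 [2->0 ok]
  17: obs=x cand={3,4} pick 4 [0->4 ok]
  18: obs=y cand={0,2} pick 0 [4->0 ok]
  19: obs=z cand={1} pick 1 [0->1 ok]
  20: obs=x cand={3,4} pick 4 [1->4 ok]
  21: obs=y cand={0,2} pick 2 [4->2 ok]
  22: obs=y cand={0,2} pick 2 [2->2 ok]
  23: obs=x cand={3,4} pick 3 [2->3 ok]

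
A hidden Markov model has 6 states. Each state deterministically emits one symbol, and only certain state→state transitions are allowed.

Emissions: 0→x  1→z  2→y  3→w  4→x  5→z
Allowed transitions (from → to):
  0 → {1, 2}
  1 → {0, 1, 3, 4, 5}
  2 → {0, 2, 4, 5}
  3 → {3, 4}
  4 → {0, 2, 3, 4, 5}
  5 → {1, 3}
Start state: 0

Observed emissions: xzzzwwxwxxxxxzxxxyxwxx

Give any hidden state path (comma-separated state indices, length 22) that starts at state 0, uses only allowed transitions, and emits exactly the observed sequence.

0,1,1,5,3,3,4,3,4,4,4,4,0,1,4,4,0,2,4,3,4,4

  pos 0: x in {0,4}, choose 0; start
  pos 1: z in {1,5}, choose 1; 0->1 ok
  pos 2: z in {1,5}, choose 1; 1->1 ok
  pos 3: z in {1,5}, choose 5; 1->5 ok
  pos 4: w in {3}, choose 3; 5->3 ok
  pos 5: w in {3}, choose 3; 3->3 ok
  pos 6: x in {0,4}, choose 4; 3->4 ok
  pos 7: w in {3}, choose 3; 4->3 ok
  pos 8: x in {0,4}, choose 4; 3->4 ok
  pos 9: x in {0,4}, choose 4; 4->4 ok
  pos 10: x in {0,4}, choose 4; 4->4 ok
  pos 11: x in {0,4}, choose 4; 4->4 ok
  pos 12: x in {0,4}, choose 0; 4->0 ok
  pos 13: z in {1,5}, choose 1; 0->1 ok
  pos 14: x in {0,4}, choose 4; 1->4 ok
  pos 15: x in {0,4}, choose 4; 4->4 ok
  pos 16: x in {0,4}, choose 0; 4->0 ok
  pos 17: y in {2}, choose 2; 0->2 ok
  pos 18: x in {0,4}, choose 4; 2->4 ok
  pos 19: w in {3}, choose 3; 4->3 ok
  pos 20: x in {0,4}, choose 4; 3->4 ok
  pos 21: x in {0,4}, choose 4; 4->4 ok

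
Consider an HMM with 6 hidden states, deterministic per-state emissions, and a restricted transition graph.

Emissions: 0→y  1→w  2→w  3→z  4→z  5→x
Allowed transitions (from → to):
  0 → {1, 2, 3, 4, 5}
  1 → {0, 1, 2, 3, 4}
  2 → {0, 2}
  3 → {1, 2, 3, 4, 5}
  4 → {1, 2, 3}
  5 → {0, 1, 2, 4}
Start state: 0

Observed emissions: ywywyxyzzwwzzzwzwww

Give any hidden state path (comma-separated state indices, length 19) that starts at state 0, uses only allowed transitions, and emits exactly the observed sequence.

  [0] y  {0}  => 0  start
  [1] w  {1,2}  => 2  0->2 ok
  [2] y  {0}  => 0  2->0 ok
  [3] w  {1,2}  => 1  0->1 ok
  [4] y  {0}  => 0  1->0 ok
  [5] x  {5}  => 5  0->5 ok
  [6] y  {0}  => 0  5->0 ok
  [7] z  {3,4}  => 3  0->3 ok
  [8] z  {3,4}  => 3  3->3 ok
  [9] w  {1,2}  => 1  3->1 ok
  [10] w  {1,2}  => 1  1->1 ok
  [11] z  {3,4}  => 4  1->4 ok
  [12] z  {3,4}  => 3  4->3 ok
  [13] z  {3,4}  => 3  3->3 ok
  [14] w  {1,2}  => 1  3->1 ok
  [15] z  {3,4}  => 3  1->3 ok
  [16] w  {1,2}  => 1  3->1 ok
  [17] w  {1,2}  => 2  1->2 ok
  [18] w  {1,2}  => 2  2->2 ok

0,2,0,1,0,5,0,3,3,1,1,4,3,3,1,3,1,2,2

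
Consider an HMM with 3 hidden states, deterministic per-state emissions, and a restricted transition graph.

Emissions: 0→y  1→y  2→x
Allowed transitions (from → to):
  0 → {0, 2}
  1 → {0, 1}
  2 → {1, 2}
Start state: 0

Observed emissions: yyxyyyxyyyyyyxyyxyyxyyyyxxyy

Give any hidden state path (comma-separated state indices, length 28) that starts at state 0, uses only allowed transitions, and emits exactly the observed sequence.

0,0,2,1,1,0,2,1,1,1,1,1,0,2,1,0,2,1,0,2,1,1,1,0,2,2,1,0

  [0] y  {0,1}  => 0  start
  [1] y  {0,1}  => 0  0->0 ok
  [2] x  {2}  => 2  0->2 ok
  [3] y  {0,1}  => 1  2->1 ok
  [4] y  {0,1}  => 1  1->1 ok
  [5] y  {0,1}  => 0  1->0 ok
  [6] x  {2}  => 2  0->2 ok
  [7] y  {0,1}  => 1  2->1 ok
  [8] y  {0,1}  => 1  1->1 ok
  [9] y  {0,1}  => 1  1->1 ok
  [10] y  {0,1}  => 1  1->1 ok
  [11] y  {0,1}  => 1  1->1 ok
  [12] y  {0,1}  => 0  1->0 ok
  [13] x  {2}  => 2  0->2 ok
  [14] y  {0,1}  => 1  2->1 ok
  [15] y  {0,1}  => 0  1->0 ok
  [16] x  {2}  => 2  0->2 ok
  [17] y  {0,1}  => 1  2->1 ok
  [18] y  {0,1}  => 0  1->0 ok
  [19] x  {2}  => 2  0->2 ok
  [20] y  {0,1}  => 1  2->1 ok
  [21] y  {0,1}  => 1  1->1 ok
  [22] y  {0,1}  => 1  1->1 ok
  [23] y  {0,1}  => 0  1->0 ok
  [24] x  {2}  => 2  0->2 ok
  [25] x  {2}  => 2  2->2 ok
  [26] y  {0,1}  => 1  2->1 ok
  [27] y  {0,1}  => 0  1->0 ok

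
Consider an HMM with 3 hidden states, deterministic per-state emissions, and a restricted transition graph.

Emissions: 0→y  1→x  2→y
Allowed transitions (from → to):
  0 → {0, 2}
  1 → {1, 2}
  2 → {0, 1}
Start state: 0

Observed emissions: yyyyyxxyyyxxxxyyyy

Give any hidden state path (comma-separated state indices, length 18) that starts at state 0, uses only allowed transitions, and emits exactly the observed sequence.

0,0,0,0,2,1,1,2,0,2,1,1,1,1,2,0,0,2

  0: obs=y cand={0,2} pick 0 [start]
  1: obs=y cand={0,2} pick 0 [0->0 ok]
  2: obs=y cand={0,2} pick 0 [0->0 ok]
  3: obs=y cand={0,2} pick 0 [0->0 ok]
  4: obs=y cand={0,2} pick 2 [0->2 ok]
  5: obs=x cand={1} pick 1 [2->1 ok]
  6: obs=x cand={1} pick 1 [1->1 ok]
  7: obs=y cand={0,2} pick 2 [1->2 ok]
  8: obs=y cand={0,2} pick 0 [2->0 ok]
  9: obs=y cand={0,2} pick 2 [0->2 ok]
  10: obs=x cand={1} pick 1 [2->1 ok]
  11: obs=x cand={1} pick 1 [1->1 ok]
  12: obs=x cand={1} pick 1 [1->1 ok]
  13: obs=x cand={1} pick 1 [1->1 ok]
  14: obs=y cand={0,2} pick 2 [1->2 ok]
  15: obs=y cand={0,2} pick 0 [2->0 ok]
  16: obs=y cand={0,2} pick 0 [0->0 ok]
  17: obs=y cand={0,2} pick 2 [0->2 ok]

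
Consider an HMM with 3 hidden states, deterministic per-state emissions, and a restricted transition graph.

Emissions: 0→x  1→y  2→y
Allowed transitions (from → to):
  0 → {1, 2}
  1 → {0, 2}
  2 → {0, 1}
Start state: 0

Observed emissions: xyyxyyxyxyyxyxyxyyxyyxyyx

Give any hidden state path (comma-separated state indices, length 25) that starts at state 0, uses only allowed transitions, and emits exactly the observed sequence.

0,1,2,0,2,1,0,1,0,1,2,0,1,0,2,0,2,1,0,1,2,0,2,1,0

  0: obs=x cand={0} pick 0 [start]
  1: obs=y cand={1,2} pick 1 [0->1 ok]
  2: obs=y cand={1,2} pick 2 [1->2 ok]
  3: obs=x cand={0} pick 0 [2->0 ok]
  4: obs=y cand={1,2} pick 2 [0->2 ok]
  5: obs=y cand={1,2} pick 1 [2->1 ok]
  6: obs=x cand={0} pick 0 [1->0 ok]
  7: obs=y cand={1,2} pick 1 [0->1 ok]
  8: obs=x cand={0} pick 0 [1->0 ok]
  9: obs=y cand={1,2} pick 1 [0->1 ok]
  10: obs=y cand={1,2} pick 2 [1->2 ok]
  11: obs=x cand={0} pick 0 [2->0 ok]
  12: obs=y cand={1,2} pick 1 [0->1 ok]
  13: obs=x cand={0} pick 0 [1->0 ok]
  14: obs=y cand={1,2} pick 2 [0->2 ok]
  15: obs=x cand={0} pick 0 [2->0 ok]
  16: obs=y cand={1,2} pick 2 [0->2 ok]
  17: obs=y cand={1,2} pick 1 [2->1 ok]
  18: obs=x cand={0} pick 0 [1->0 ok]
  19: obs=y cand={1,2} pick 1 [0->1 ok]
  20: obs=y cand={1,2} pick 2 [1->2 ok]
  21: obs=x cand={0} pick 0 [2->0 ok]
  22: obs=y cand={1,2} pick 2 [0->2 ok]
  23: obs=y cand={1,2} pick 1 [2->1 ok]
  24: obs=x cand={0} pick 0 [1->0 ok]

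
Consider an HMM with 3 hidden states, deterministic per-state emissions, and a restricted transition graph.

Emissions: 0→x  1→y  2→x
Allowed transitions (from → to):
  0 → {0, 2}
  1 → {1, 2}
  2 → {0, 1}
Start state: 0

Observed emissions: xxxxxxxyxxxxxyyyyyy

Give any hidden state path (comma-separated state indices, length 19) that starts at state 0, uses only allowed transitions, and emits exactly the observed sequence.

0,0,2,0,0,0,2,1,2,0,2,0,2,1,1,1,1,1,1

  pos 0: x in {0,2}, choose 0; start
  pos 1: x in {0,2}, choose 0; 0->0 ok
  pos 2: x in {0,2}, choose 2; 0->2 ok
  pos 3: x in {0,2}, choose 0; 2->0 ok
  pos 4: x in {0,2}, choose 0; 0->0 ok
  pos 5: x in {0,2}, choose 0; 0->0 ok
  pos 6: x in {0,2}, choose 2; 0->2 ok
  pos 7: y in {1}, choose 1; 2->1 ok
  pos 8: x in {0,2}, choose 2; 1->2 ok
  pos 9: x in {0,2}, choose 0; 2->0 ok
  pos 10: x in {0,2}, choose 2; 0->2 ok
  pos 11: x in {0,2}, choose 0; 2->0 ok
  pos 12: x in {0,2}, choose 2; 0->2 ok
  pos 13: y in {1}, choose 1; 2->1 ok
  pos 14: y in {1}, choose 1; 1->1 ok
  pos 15: y in {1}, choose 1; 1->1 ok
  pos 16: y in {1}, choose 1; 1->1 ok
  pos 17: y in {1}, choose 1; 1->1 ok
  pos 18: y in {1}, choose 1; 1->1 ok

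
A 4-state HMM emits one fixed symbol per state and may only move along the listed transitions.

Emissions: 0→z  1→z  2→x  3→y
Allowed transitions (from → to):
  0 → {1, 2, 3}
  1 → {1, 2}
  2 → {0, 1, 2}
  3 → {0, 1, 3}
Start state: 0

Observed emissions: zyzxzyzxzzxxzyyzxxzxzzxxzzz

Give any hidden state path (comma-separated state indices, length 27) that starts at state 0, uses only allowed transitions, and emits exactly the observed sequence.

0,3,1,2,0,3,1,2,1,1,2,2,0,3,3,0,2,2,1,2,0,1,2,2,1,1,1

  pos 0: z in {0,1}, choose 0; start
  pos 1: y in {3}, choose 3; 0->3 ok
  pos 2: z in {0,1}, choose 1; 3->1 ok
  pos 3: x in {2}, choose 2; 1->2 ok
  pos 4: z in {0,1}, choose 0; 2->0 ok
  pos 5: y in {3}, choose 3; 0->3 ok
  pos 6: z in {0,1}, choose 1; 3->1 ok
  pos 7: x in {2}, choose 2; 1->2 ok
  pos 8: z in {0,1}, choose 1; 2->1 ok
  pos 9: z in {0,1}, choose 1; 1->1 ok
  pos 10: x in {2}, choose 2; 1->2 ok
  pos 11: x in {2}, choose 2; 2->2 ok
  pos 12: z in {0,1}, choose 0; 2->0 ok
  pos 13: y in {3}, choose 3; 0->3 ok
  pos 14: y in {3}, choose 3; 3->3 ok
  pos 15: z in {0,1}, choose 0; 3->0 ok
  pos 16: x in {2}, choose 2; 0->2 ok
  pos 17: x in {2}, choose 2; 2->2 ok
  pos 18: z in {0,1}, choose 1; 2->1 ok
  pos 19: x in {2}, choose 2; 1->2 ok
  pos 20: z in {0,1}, choose 0; 2->0 ok
  pos 21: z in {0,1}, choose 1; 0->1 ok
  pos 22: x in {2}, choose 2; 1->2 ok
  pos 23: x in {2}, choose 2; 2->2 ok
  pos 24: z in {0,1}, choose 1; 2->1 ok
  pos 25: z in {0,1}, choose 1; 1->1 ok
  pos 26: z in {0,1}, choose 1; 1->1 ok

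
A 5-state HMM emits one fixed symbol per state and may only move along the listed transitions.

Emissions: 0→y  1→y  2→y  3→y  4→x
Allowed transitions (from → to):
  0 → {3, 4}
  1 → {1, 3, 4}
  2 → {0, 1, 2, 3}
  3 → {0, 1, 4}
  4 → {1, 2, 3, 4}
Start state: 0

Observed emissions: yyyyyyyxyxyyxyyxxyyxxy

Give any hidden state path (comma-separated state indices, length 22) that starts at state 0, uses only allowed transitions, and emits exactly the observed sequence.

0,3,0,3,1,3,0,4,1,4,2,0,4,2,3,4,4,3,0,4,4,3

  0: obs=y cand={0,1,2,3} pick 0 [start]
  1: obs=y cand={0,1,2,3} pick 3 [0->3 ok]
  2: obs=y cand={0,1,2,3} pick 0 [3->0 ok]
  3: obs=y cand={0,1,2,3} pick 3 [0->3 ok]
  4: obs=y cand={0,1,2,3} pick 1 [3->1 ok]
  5: obs=y cand={0,1,2,3} pick 3 [1->3 ok]
  6: obs=y cand={0,1,2,3} pick 0 [3->0 ok]
  7: obs=x cand={4} pick 4 [0->4 ok]
  8: obs=y cand={0,1,2,3} pick 1 [4->1 ok]
  9: obs=x cand={4} pick 4 [1->4 ok]
  10: obs=y cand={0,1,2,3} pick 2 [4->2 ok]
  11: obs=y cand={0,1,2,3} pick 0 [2->0 ok]
  12: obs=x cand={4} pick 4 [0->4 ok]
  13: obs=y cand={0,1,2,3} pick 2 [4->2 ok]
  14: obs=y cand={0,1,2,3} pick 3 [2->3 ok]
  15: obs=x cand={4} pick 4 [3->4 ok]
  16: obs=x cand={4} pick 4 [4->4 ok]
  17: obs=y cand={0,1,2,3} pick 3 [4->3 ok]
  18: obs=y cand={0,1,2,3} pick 0 [3->0 ok]
  19: obs=x cand={4} pick 4 [0->4 ok]
  20: obs=x cand={4} pick 4 [4->4 ok]
  21: obs=y cand={0,1,2,3} pick 3 [4->3 ok]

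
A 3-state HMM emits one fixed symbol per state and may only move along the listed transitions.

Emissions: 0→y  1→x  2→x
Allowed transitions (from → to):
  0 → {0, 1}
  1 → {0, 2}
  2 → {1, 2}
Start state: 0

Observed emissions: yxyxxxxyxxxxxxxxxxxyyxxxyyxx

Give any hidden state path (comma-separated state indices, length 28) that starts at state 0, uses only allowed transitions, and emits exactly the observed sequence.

0,1,0,1,2,2,1,0,1,2,2,1,2,2,1,2,1,2,1,0,0,1,2,1,0,0,1,2

  t0 'y' -> {0}, take 0 (start)
  t1 'x' -> {1,2}, take 1 (0->1 ok)
  t2 'y' -> {0}, take 0 (1->0 ok)
  t3 'x' -> {1,2}, take 1 (0->1 ok)
  t4 'x' -> {1,2}, take 2 (1->2 ok)
  t5 'x' -> {1,2}, take 2 (2->2 ok)
  t6 'x' -> {1,2}, take 1 (2->1 ok)
  t7 'y' -> {0}, take 0 (1->0 ok)
  t8 'x' -> {1,2}, take 1 (0->1 ok)
  t9 'x' -> {1,2}, take 2 (1->2 ok)
  t10 'x' -> {1,2}, take 2 (2->2 ok)
  t11 'x' -> {1,2}, take 1 (2->1 ok)
  t12 'x' -> {1,2}, take 2 (1->2 ok)
  t13 'x' -> {1,2}, take 2 (2->2 ok)
  t14 'x' -> {1,2}, take 1 (2->1 ok)
  t15 'x' -> {1,2}, take 2 (1->2 ok)
  t16 'x' -> {1,2}, take 1 (2->1 ok)
  t17 'x' -> {1,2}, take 2 (1->2 ok)
  t18 'x' -> {1,2}, take 1 (2->1 ok)
  t19 'y' -> {0}, take 0 (1->0 ok)
  t20 'y' -> {0}, take 0 (0->0 ok)
  t21 'x' -> {1,2}, take 1 (0->1 ok)
  t22 'x' -> {1,2}, take 2 (1->2 ok)
  t23 'x' -> {1,2}, take 1 (2->1 ok)
  t24 'y' -> {0}, take 0 (1->0 ok)
  t25 'y' -> {0}, take 0 (0->0 ok)
  t26 'x' -> {1,2}, take 1 (0->1 ok)
  t27 'x' -> {1,2}, take 2 (1->2 ok)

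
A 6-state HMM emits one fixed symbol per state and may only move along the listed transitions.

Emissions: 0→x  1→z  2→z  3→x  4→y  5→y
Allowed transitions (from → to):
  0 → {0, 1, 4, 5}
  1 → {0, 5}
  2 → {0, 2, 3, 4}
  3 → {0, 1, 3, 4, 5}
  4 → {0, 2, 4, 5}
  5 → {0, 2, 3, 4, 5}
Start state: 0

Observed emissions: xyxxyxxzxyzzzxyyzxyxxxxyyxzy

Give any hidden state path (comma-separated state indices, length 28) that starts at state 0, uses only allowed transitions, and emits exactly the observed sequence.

  [0] x  {0,3}  => 0  start
  [1] y  {4,5}  => 5  0->5 ok
  [2] x  {0,3}  => 3  5->3 ok
  [3] x  {0,3}  => 0  3->0 ok
  [4] y  {4,5}  => 4  0->4 ok
  [5] x  {0,3}  => 0  4->0 ok
  [6] x  {0,3}  => 0  0->0 ok
  [7] z  {1,2}  => 1  0->1 ok
  [8] x  {0,3}  => 0  1->0 ok
  [9] y  {4,5}  => 5  0->5 ok
  [10] z  {1,2}  => 2  5->2 ok
  [11] z  {1,2}  => 2  2->2 ok
  [12] z  {1,2}  => 2  2->2 ok
  [13] x  {0,3}  => 3  2->3 ok
  [14] y  {4,5}  => 5  3->5 ok
  [15] y  {4,5}  => 4  5->4 ok
  [16] z  {1,2}  => 2  4->2 ok
  [17] x  {0,3}  => 3  2->3 ok
  [18] y  {4,5}  => 5  3->5 ok
  [19] x  {0,3}  => 3  5->3 ok
  [20] x  {0,3}  => 0  3->0 ok
  [21] x  {0,3}  => 0  0->0 ok
  [22] x  {0,3}  => 0  0->0 ok
  [23] y  {4,5}  => 5  0->5 ok
  [24] y  {4,5}  => 4  5->4 ok
  [25] x  {0,3}  => 0  4->0 ok
  [26] z  {1,2}  => 1  0->1 ok
  [27] y  {4,5}  => 5  1->5 ok

0,5,3,0,4,0,0,1,0,5,2,2,2,3,5,4,2,3,5,3,0,0,0,5,4,0,1,5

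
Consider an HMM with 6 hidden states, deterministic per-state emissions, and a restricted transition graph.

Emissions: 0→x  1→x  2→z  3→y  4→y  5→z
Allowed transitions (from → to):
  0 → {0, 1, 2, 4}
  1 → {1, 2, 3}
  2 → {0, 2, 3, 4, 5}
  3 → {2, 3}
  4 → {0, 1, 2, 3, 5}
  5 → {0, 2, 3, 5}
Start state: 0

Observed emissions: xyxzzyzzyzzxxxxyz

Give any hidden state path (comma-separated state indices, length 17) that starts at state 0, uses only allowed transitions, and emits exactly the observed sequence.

0,4,0,2,2,3,2,2,3,2,5,0,0,0,1,3,2

  [0] x  {0,1}  => 0  start
  [1] y  {3,4}  => 4  0->4 ok
  [2] x  {0,1}  => 0  4->0 ok
  [3] z  {2,5}  => 2  0->2 ok
  [4] z  {2,5}  => 2  2->2 ok
  [5] y  {3,4}  => 3  2->3 ok
  [6] z  {2,5}  => 2  3->2 ok
  [7] z  {2,5}  => 2  2->2 ok
  [8] y  {3,4}  => 3  2->3 ok
  [9] z  {2,5}  => 2  3->2 ok
  [10] z  {2,5}  => 5  2->5 ok
  [11] x  {0,1}  => 0  5->0 ok
  [12] x  {0,1}  => 0  0->0 ok
  [13] x  {0,1}  => 0  0->0 ok
  [14] x  {0,1}  => 1  0->1 ok
  [15] y  {3,4}  => 3  1->3 ok
  [16] z  {2,5}  => 2  3->2 ok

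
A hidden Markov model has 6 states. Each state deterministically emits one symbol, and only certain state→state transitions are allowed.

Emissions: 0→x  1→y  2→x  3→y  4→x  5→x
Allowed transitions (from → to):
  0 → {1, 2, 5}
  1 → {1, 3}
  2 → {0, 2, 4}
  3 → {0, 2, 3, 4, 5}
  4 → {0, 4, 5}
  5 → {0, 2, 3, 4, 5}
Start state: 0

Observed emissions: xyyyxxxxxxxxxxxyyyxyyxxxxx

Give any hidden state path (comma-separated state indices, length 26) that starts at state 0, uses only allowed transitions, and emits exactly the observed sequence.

  0: obs=x cand={0,2,4,5} pick 0 [start]
  1: obs=y cand={1,3} pick 1 [0->1 ok]
  2: obs=y cand={1,3} pick 3 [1->3 ok]
  3: obs=y cand={1,3} pick 3 [3->3 ok]
  4: obs=x cand={0,2,4,5} pick 4 [3->4 ok]
  5: obs=x cand={0,2,4,5} pick 4 [4->4 ok]
  6: obs=x cand={0,2,4,5} pick 4 [4->4 ok]
  7: obs=x cand={0,2,4,5} pick 4 [4->4 ok]
  8: obs=x cand={0,2,4,5} pick 4 [4->4 ok]
  9: obs=x cand={0,2,4,5} pick 0 [4->0 ok]
  10: obs=x cand={0,2,4,5} pick 2 [0->2 ok]
  11: obs=x cand={0,2,4,5} pick 4 [2->4 ok]
  12: obs=x cand={0,2,4,5} pick 4 [4->4 ok]
  13: obs=x cand={0,2,4,5} pick 4 [4->4 ok]
  14: obs=x cand={0,2,4,5} pick 0 [4->0 ok]
  15: obs=y cand={1,3} pick 1 [0->1 ok]
  16: obs=y cand={1,3} pick 3 [1->3 ok]
  17: obs=y cand={1,3} pick 3 [3->3 ok]
  18: obs=x cand={0,2,4,5} pick 0 [3->0 ok]
  19: obs=y cand={1,3} pick 1 [0->1 ok]
  20: obs=y cand={1,3} pick 3 [1->3 ok]
  21: obs=x cand={0,2,4,5} pick 2 [3->2 ok]
  22: obs=x cand={0,2,4,5} pick 4 [2->4 ok]
  23: obs=x cand={0,2,4,5} pick 4 [4->4 ok]
  24: obs=x cand={0,2,4,5} pick 4 [4->4 ok]
  25: obs=x cand={0,2,4,5} pick 4 [4->4 ok]

0,1,3,3,4,4,4,4,4,0,2,4,4,4,0,1,3,3,0,1,3,2,4,4,4,4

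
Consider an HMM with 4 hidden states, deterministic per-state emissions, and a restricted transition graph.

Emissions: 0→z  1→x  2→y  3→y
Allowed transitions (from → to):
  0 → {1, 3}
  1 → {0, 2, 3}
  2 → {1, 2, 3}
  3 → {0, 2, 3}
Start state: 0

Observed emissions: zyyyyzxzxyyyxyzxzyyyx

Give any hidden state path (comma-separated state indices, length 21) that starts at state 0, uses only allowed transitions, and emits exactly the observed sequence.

0,3,3,2,3,0,1,0,1,3,3,2,1,3,0,1,0,3,3,2,1

  t0 'z' -> {0}, take 0 (start)
  t1 'y' -> {2,3}, take 3 (0->3 ok)
  t2 'y' -> {2,3}, take 3 (3->3 ok)
  t3 'y' -> {2,3}, take 2 (3->2 ok)
  t4 'y' -> {2,3}, take 3 (2->3 ok)
  t5 'z' -> {0}, take 0 (3->0 ok)
  t6 'x' -> {1}, take 1 (0->1 ok)
  t7 'z' -> {0}, take 0 (1->0 ok)
  t8 'x' -> {1}, take 1 (0->1 ok)
  t9 'y' -> {2,3}, take 3 (1->3 ok)
  t10 'y' -> {2,3}, take 3 (3->3 ok)
  t11 'y' -> {2,3}, take 2 (3->2 ok)
  t12 'x' -> {1}, take 1 (2->1 ok)
  t13 'y' -> {2,3}, take 3 (1->3 ok)
  t14 'z' -> {0}, take 0 (3->0 ok)
  t15 'x' -> {1}, take 1 (0->1 ok)
  t16 'z' -> {0}, take 0 (1->0 ok)
  t17 'y' -> {2,3}, take 3 (0->3 ok)
  t18 'y' -> {2,3}, take 3 (3->3 ok)
  t19 'y' -> {2,3}, take 2 (3->2 ok)
  t20 'x' -> {1}, take 1 (2->1 ok)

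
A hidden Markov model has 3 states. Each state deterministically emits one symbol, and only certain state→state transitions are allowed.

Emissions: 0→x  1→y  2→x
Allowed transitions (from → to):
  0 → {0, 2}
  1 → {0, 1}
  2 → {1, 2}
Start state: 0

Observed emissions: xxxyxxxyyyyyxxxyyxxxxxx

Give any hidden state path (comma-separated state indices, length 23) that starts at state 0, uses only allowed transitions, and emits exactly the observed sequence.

0,0,2,1,0,0,2,1,1,1,1,1,0,2,2,1,1,0,0,0,2,2,2

  [0] x  {0,2}  => 0  start
  [1] x  {0,2}  => 0  0->0 ok
  [2] x  {0,2}  => 2  0->2 ok
  [3] y  {1}  => 1  2->1 ok
  [4] x  {0,2}  => 0  1->0 ok
  [5] x  {0,2}  => 0  0->0 ok
  [6] x  {0,2}  => 2  0->2 ok
  [7] y  {1}  => 1  2->1 ok
  [8] y  {1}  => 1  1->1 ok
  [9] y  {1}  => 1  1->1 ok
  [10] y  {1}  => 1  1->1 ok
  [11] y  {1}  => 1  1->1 ok
  [12] x  {0,2}  => 0  1->0 ok
  [13] x  {0,2}  => 2  0->2 ok
  [14] x  {0,2}  => 2  2->2 ok
  [15] y  {1}  => 1  2->1 ok
  [16] y  {1}  => 1  1->1 ok
  [17] x  {0,2}  => 0  1->0 ok
  [18] x  {0,2}  => 0  0->0 ok
  [19] x  {0,2}  => 0  0->0 ok
  [20] x  {0,2}  => 2  0->2 ok
  [21] x  {0,2}  => 2  2->2 ok
  [22] x  {0,2}  => 2  2->2 ok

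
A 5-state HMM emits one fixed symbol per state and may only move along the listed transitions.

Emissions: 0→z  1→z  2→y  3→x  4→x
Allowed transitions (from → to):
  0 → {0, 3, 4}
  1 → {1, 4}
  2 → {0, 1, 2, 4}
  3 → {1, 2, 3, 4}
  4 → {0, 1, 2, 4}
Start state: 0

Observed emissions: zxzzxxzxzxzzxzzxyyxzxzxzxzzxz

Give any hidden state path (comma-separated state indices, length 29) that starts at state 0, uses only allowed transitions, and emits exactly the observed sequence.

0,4,0,0,4,4,0,4,1,4,0,0,3,1,1,4,2,2,4,0,4,1,4,0,4,1,1,4,0

  0: obs=z cand={0,1} pick 0 [start]
  1: obs=x cand={3,4} pick 4 [0->4 ok]
  2: obs=z cand={0,1} pick 0 [4->0 ok]
  3: obs=z cand={0,1} pick 0 [0->0 ok]
  4: obs=x cand={3,4} pick 4 [0->4 ok]
  5: obs=x cand={3,4} pick 4 [4->4 ok]
  6: obs=z cand={0,1} pick 0 [4->0 ok]
  7: obs=x cand={3,4} pick 4 [0->4 ok]
  8: obs=z cand={0,1} pick 1 [4->1 ok]
  9: obs=x cand={3,4} pick 4 [1->4 ok]
  10: obs=z cand={0,1} pick 0 [4->0 ok]
  11: obs=z cand={0,1} pick 0 [0->0 ok]
  12: obs=x cand={3,4} pick 3 [0->3 ok]
  13: obs=z cand={0,1} pick 1 [3->1 ok]
  14: obs=z cand={0,1} pick 1 [1->1 ok]
  15: obs=x cand={3,4} pick 4 [1->4 ok]
  16: obs=y cand={2} pick 2 [4->2 ok]
  17: obs=y cand={2} pick 2 [2->2 ok]
  18: obs=x cand={3,4} pick 4 [2->4 ok]
  19: obs=z cand={0,1} pick 0 [4->0 ok]
  20: obs=x cand={3,4} pick 4 [0->4 ok]
  21: obs=z cand={0,1} pick 1 [4->1 ok]
  22: obs=x cand={3,4} pick 4 [1->4 ok]
  23: obs=z cand={0,1} pick 0 [4->0 ok]
  24: obs=x cand={3,4} pick 4 [0->4 ok]
  25: obs=z cand={0,1} pick 1 [4->1 ok]
  26: obs=z cand={0,1} pick 1 [1->1 ok]
  27: obs=x cand={3,4} pick 4 [1->4 ok]
  28: obs=z cand={0,1} pick 0 [4->0 ok]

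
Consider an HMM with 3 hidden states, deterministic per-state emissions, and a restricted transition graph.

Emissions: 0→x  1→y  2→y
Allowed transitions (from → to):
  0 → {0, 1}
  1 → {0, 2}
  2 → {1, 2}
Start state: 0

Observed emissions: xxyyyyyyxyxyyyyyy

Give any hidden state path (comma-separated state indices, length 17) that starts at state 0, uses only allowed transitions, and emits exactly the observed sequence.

0,0,1,2,2,1,2,1,0,1,0,1,2,2,2,2,1

  t0 'x' -> {0}, take 0 (start)
  t1 'x' -> {0}, take 0 (0->0 ok)
  t2 'y' -> {1,2}, take 1 (0->1 ok)
  t3 'y' -> {1,2}, take 2 (1->2 ok)
  t4 'y' -> {1,2}, take 2 (2->2 ok)
  t5 'y' -> {1,2}, take 1 (2->1 ok)
  t6 'y' -> {1,2}, take 2 (1->2 ok)
  t7 'y' -> {1,2}, take 1 (2->1 ok)
  t8 'x' -> {0}, take 0 (1->0 ok)
  t9 'y' -> {1,2}, take 1 (0->1 ok)
  t10 'x' -> {0}, take 0 (1->0 ok)
  t11 'y' -> {1,2}, take 1 (0->1 ok)
  t12 'y' -> {1,2}, take 2 (1->2 ok)
  t13 'y' -> {1,2}, take 2 (2->2 ok)
  t14 'y' -> {1,2}, take 2 (2->2 ok)
  t15 'y' -> {1,2}, take 2 (2->2 ok)
  t16 'y' -> {1,2}, take 1 (2->1 ok)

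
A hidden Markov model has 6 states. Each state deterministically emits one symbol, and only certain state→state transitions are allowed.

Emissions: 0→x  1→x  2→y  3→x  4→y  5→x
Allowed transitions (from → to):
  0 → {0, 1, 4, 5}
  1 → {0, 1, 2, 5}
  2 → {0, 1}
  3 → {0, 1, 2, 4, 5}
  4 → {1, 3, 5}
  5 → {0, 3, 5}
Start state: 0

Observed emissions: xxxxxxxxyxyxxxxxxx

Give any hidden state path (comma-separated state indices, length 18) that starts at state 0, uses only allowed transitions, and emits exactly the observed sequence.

  [0] x  {0,1,3,5}  => 0  start
  [1] x  {0,1,3,5}  => 5  0->5 ok
  [2] x  {0,1,3,5}  => 3  5->3 ok
  [3] x  {0,1,3,5}  => 1  3->1 ok
  [4] x  {0,1,3,5}  => 5  1->5 ok
  [5] x  {0,1,3,5}  => 0  5->0 ok
  [6] x  {0,1,3,5}  => 5  0->5 ok
  [7] x  {0,1,3,5}  => 3  5->3 ok
  [8] y  {2,4}  => 2  3->2 ok
  [9] x  {0,1,3,5}  => 1  2->1 ok
  [10] y  {2,4}  => 2  1->2 ok
  [11] x  {0,1,3,5}  => 1  2->1 ok
  [12] x  {0,1,3,5}  => 5  1->5 ok
  [13] x  {0,1,3,5}  => 0  5->0 ok
  [14] x  {0,1,3,5}  => 0  0->0 ok
  [15] x  {0,1,3,5}  => 5  0->5 ok
  [16] x  {0,1,3,5}  => 0  5->0 ok
  [17] x  {0,1,3,5}  => 0  0->0 ok

0,5,3,1,5,0,5,3,2,1,2,1,5,0,0,5,0,0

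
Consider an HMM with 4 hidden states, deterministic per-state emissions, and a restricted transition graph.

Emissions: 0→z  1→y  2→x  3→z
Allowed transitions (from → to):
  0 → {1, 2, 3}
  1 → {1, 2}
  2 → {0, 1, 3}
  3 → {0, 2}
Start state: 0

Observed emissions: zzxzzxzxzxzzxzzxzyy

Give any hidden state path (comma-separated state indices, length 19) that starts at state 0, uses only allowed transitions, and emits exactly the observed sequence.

0,3,2,3,0,2,0,2,3,2,3,0,2,0,3,2,0,1,1

  t0 'z' -> {0,3}, take 0 (start)
  t1 'z' -> {0,3}, take 3 (0->3 ok)
  t2 'x' -> {2}, take 2 (3->2 ok)
  t3 'z' -> {0,3}, take 3 (2->3 ok)
  t4 'z' -> {0,3}, take 0 (3->0 ok)
  t5 'x' -> {2}, take 2 (0->2 ok)
  t6 'z' -> {0,3}, take 0 (2->0 ok)
  t7 'x' -> {2}, take 2 (0->2 ok)
  t8 'z' -> {0,3}, take 3 (2->3 ok)
  t9 'x' -> {2}, take 2 (3->2 ok)
  t10 'z' -> {0,3}, take 3 (2->3 ok)
  t11 'z' -> {0,3}, take 0 (3->0 ok)
  t12 'x' -> {2}, take 2 (0->2 ok)
  t13 'z' -> {0,3}, take 0 (2->0 ok)
  t14 'z' -> {0,3}, take 3 (0->3 ok)
  t15 'x' -> {2}, take 2 (3->2 ok)
  t16 'z' -> {0,3}, take 0 (2->0 ok)
  t17 'y' -> {1}, take 1 (0->1 ok)
  t18 'y' -> {1}, take 1 (1->1 ok)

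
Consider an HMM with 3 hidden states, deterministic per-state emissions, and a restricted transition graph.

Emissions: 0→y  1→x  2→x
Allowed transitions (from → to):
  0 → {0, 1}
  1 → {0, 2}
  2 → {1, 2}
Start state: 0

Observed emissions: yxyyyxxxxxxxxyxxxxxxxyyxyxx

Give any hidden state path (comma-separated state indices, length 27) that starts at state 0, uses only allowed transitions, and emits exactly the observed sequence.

  t0 'y' -> {0}, take 0 (start)
  t1 'x' -> {1,2}, take 1 (0->1 ok)
  t2 'y' -> {0}, take 0 (1->0 ok)
  t3 'y' -> {0}, take 0 (0->0 ok)
  t4 'y' -> {0}, take 0 (0->0 ok)
  t5 'x' -> {1,2}, take 1 (0->1 ok)
  t6 'x' -> {1,2}, take 2 (1->2 ok)
  t7 'x' -> {1,2}, take 2 (2->2 ok)
  t8 'x' -> {1,2}, take 2 (2->2 ok)
  t9 'x' -> {1,2}, take 1 (2->1 ok)
  t10 'x' -> {1,2}, take 2 (1->2 ok)
  t11 'x' -> {1,2}, take 2 (2->2 ok)
  t12 'x' -> {1,2}, take 1 (2->1 ok)
  t13 'y' -> {0}, take 0 (1->0 ok)
  t14 'x' -> {1,2}, take 1 (0->1 ok)
  t15 'x' -> {1,2}, take 2 (1->2 ok)
  t16 'x' -> {1,2}, take 2 (2->2 ok)
  t17 'x' -> {1,2}, take 2 (2->2 ok)
  t18 'x' -> {1,2}, take 1 (2->1 ok)
  t19 'x' -> {1,2}, take 2 (1->2 ok)
  t20 'x' -> {1,2}, take 1 (2->1 ok)
  t21 'y' -> {0}, take 0 (1->0 ok)
  t22 'y' -> {0}, take 0 (0->0 ok)
  t23 'x' -> {1,2}, take 1 (0->1 ok)
  t24 'y' -> {0}, take 0 (1->0 ok)
  t25 'x' -> {1,2}, take 1 (0->1 ok)
  t26 'x' -> {1,2}, take 2 (1->2 ok)

0,1,0,0,0,1,2,2,2,1,2,2,1,0,1,2,2,2,1,2,1,0,0,1,0,1,2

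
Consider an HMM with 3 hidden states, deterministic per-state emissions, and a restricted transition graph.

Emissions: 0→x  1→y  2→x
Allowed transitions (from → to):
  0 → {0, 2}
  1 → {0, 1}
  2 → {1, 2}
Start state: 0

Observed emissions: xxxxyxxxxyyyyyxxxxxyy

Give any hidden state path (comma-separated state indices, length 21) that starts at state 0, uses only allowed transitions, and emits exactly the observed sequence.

0,0,2,2,1,0,0,2,2,1,1,1,1,1,0,0,0,2,2,1,1

  [0] x  {0,2}  => 0  start
  [1] x  {0,2}  => 0  0->0 ok
  [2] x  {0,2}  => 2  0->2 ok
  [3] x  {0,2}  => 2  2->2 ok
  [4] y  {1}  => 1  2->1 ok
  [5] x  {0,2}  => 0  1->0 ok
  [6] x  {0,2}  => 0  0->0 ok
  [7] x  {0,2}  => 2  0->2 ok
  [8] x  {0,2}  => 2  2->2 ok
  [9] y  {1}  => 1  2->1 ok
  [10] y  {1}  => 1  1->1 ok
  [11] y  {1}  => 1  1->1 ok
  [12] y  {1}  => 1  1->1 ok
  [13] y  {1}  => 1  1->1 ok
  [14] x  {0,2}  => 0  1->0 ok
  [15] x  {0,2}  => 0  0->0 ok
  [16] x  {0,2}  => 0  0->0 ok
  [17] x  {0,2}  => 2  0->2 ok
  [18] x  {0,2}  => 2  2->2 ok
  [19] y  {1}  => 1  2->1 ok
  [20] y  {1}  => 1  1->1 ok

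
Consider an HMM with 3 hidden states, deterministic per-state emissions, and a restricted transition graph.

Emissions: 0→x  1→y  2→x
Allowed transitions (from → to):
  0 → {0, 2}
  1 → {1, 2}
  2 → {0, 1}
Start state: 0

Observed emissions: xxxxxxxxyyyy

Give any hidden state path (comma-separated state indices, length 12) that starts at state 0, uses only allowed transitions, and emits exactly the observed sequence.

  [0] x  {0,2}  => 0  start
  [1] x  {0,2}  => 2  0->2 ok
  [2] x  {0,2}  => 0  2->0 ok
  [3] x  {0,2}  => 0  0->0 ok
  [4] x  {0,2}  => 0  0->0 ok
  [5] x  {0,2}  => 2  0->2 ok
  [6] x  {0,2}  => 0  2->0 ok
  [7] x  {0,2}  => 2  0->2 ok
  [8] y  {1}  => 1  2->1 ok
  [9] y  {1}  => 1  1->1 ok
  [10] y  {1}  => 1  1->1 ok
  [11] y  {1}  => 1  1->1 ok

0,2,0,0,0,2,0,2,1,1,1,1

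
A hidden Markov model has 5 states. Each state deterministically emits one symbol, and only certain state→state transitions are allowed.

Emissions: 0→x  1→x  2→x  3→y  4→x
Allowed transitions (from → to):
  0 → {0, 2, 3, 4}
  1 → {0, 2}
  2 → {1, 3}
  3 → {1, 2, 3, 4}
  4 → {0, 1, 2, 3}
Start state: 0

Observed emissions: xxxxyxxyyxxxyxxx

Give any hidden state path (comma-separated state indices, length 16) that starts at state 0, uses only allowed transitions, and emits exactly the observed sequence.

0,0,0,2,3,1,2,3,3,2,1,0,3,4,2,1

  t0 'x' -> {0,1,2,4}, take 0 (start)
  t1 'x' -> {0,1,2,4}, take 0 (0->0 ok)
  t2 'x' -> {0,1,2,4}, take 0 (0->0 ok)
  t3 'x' -> {0,1,2,4}, take 2 (0->2 ok)
  t4 'y' -> {3}, take 3 (2->3 ok)
  t5 'x' -> {0,1,2,4}, take 1 (3->1 ok)
  t6 'x' -> {0,1,2,4}, take 2 (1->2 ok)
  t7 'y' -> {3}, take 3 (2->3 ok)
  t8 'y' -> {3}, take 3 (3->3 ok)
  t9 'x' -> {0,1,2,4}, take 2 (3->2 ok)
  t10 'x' -> {0,1,2,4}, take 1 (2->1 ok)
  t11 'x' -> {0,1,2,4}, take 0 (1->0 ok)
  t12 'y' -> {3}, take 3 (0->3 ok)
  t13 'x' -> {0,1,2,4}, take 4 (3->4 ok)
  t14 'x' -> {0,1,2,4}, take 2 (4->2 ok)
  t15 'x' -> {0,1,2,4}, take 1 (2->1 ok)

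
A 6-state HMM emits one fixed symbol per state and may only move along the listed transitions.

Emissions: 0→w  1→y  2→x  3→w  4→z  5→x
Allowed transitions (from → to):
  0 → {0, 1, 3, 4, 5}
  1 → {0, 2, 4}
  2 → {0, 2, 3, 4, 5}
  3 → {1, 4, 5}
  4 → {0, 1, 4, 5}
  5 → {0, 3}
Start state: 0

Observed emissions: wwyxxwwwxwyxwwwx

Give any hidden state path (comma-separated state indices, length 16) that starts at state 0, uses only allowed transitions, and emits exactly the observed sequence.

0,0,1,2,5,0,0,0,5,3,1,2,0,0,3,5

  t0 'w' -> {0,3}, take 0 (start)
  t1 'w' -> {0,3}, take 0 (0->0 ok)
  t2 'y' -> {1}, take 1 (0->1 ok)
  t3 'x' -> {2,5}, take 2 (1->2 ok)
  t4 'x' -> {2,5}, take 5 (2->5 ok)
  t5 'w' -> {0,3}, take 0 (5->0 ok)
  t6 'w' -> {0,3}, take 0 (0->0 ok)
  t7 'w' -> {0,3}, take 0 (0->0 ok)
  t8 'x' -> {2,5}, take 5 (0->5 ok)
  t9 'w' -> {0,3}, take 3 (5->3 ok)
  t10 'y' -> {1}, take 1 (3->1 ok)
  t11 'x' -> {2,5}, take 2 (1->2 ok)
  t12 'w' -> {0,3}, take 0 (2->0 ok)
  t13 'w' -> {0,3}, take 0 (0->0 ok)
  t14 'w' -> {0,3}, take 3 (0->3 ok)
  t15 'x' -> {2,5}, take 5 (3->5 ok)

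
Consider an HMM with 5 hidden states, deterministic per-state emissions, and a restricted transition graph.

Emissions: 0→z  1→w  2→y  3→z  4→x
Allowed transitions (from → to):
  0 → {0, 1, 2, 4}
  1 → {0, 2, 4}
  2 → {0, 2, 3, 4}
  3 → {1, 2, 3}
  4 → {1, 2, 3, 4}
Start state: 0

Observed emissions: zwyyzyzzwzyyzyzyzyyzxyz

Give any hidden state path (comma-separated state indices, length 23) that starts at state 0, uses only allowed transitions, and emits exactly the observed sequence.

  0: obs=z cand={0,3} pick 0 [start]
  1: obs=w cand={1} pick 1 [0->1 ok]
  2: obs=y cand={2} pick 2 [1->2 ok]
  3: obs=y cand={2} pick 2 [2->2 ok]
  4: obs=z cand={0,3} pick 3 [2->3 ok]
  5: obs=y cand={2} pick 2 [3->2 ok]
  6: obs=z cand={0,3} pick 0 [2->0 ok]
  7: obs=z cand={0,3} pick 0 [0->0 ok]
  8: obs=w cand={1} pick 1 [0->1 ok]
  9: obs=z cand={0,3} pick 0 [1->0 ok]
  10: obs=y cand={2} pick 2 [0->2 ok]
  11: obs=y cand={2} pick 2 [2->2 ok]
  12: obs=z cand={0,3} pick 0 [2->0 ok]
  13: obs=y cand={2} pick 2 [0->2 ok]
  14: obs=z cand={0,3} pick 3 [2->3 ok]
  15: obs=y cand={2} pick 2 [3->2 ok]
  16: obs=z cand={0,3} pick 3 [2->3 ok]
  17: obs=y cand={2} pick 2 [3->2 ok]
  18: obs=y cand={2} pick 2 [2->2 ok]
  19: obs=z cand={0,3} pick 0 [2->0 ok]
  20: obs=x cand={4} pick 4 [0->4 ok]
  21: obs=y cand={2} pick 2 [4->2 ok]
  22: obs=z cand={0,3} pick 0 [2->0 ok]

0,1,2,2,3,2,0,0,1,0,2,2,0,2,3,2,3,2,2,0,4,2,0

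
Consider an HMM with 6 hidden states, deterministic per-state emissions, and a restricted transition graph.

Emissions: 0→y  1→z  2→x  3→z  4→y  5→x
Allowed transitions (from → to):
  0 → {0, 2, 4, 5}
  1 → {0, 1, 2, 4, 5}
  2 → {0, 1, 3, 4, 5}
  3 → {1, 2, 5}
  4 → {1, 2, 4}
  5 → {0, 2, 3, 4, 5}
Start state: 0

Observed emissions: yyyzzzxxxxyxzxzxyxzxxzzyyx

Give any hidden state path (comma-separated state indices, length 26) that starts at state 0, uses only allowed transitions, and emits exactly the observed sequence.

  pos 0: y in {0,4}, choose 0; start
  pos 1: y in {0,4}, choose 4; 0->4 ok
  pos 2: y in {0,4}, choose 4; 4->4 ok
  pos 3: z in {1,3}, choose 1; 4->1 ok
  pos 4: z in {1,3}, choose 1; 1->1 ok
  pos 5: z in {1,3}, choose 1; 1->1 ok
  pos 6: x in {2,5}, choose 5; 1->5 ok
  pos 7: x in {2,5}, choose 5; 5->5 ok
  pos 8: x in {2,5}, choose 5; 5->5 ok
  pos 9: x in {2,5}, choose 2; 5->2 ok
  pos 10: y in {0,4}, choose 4; 2->4 ok
  pos 11: x in {2,5}, choose 2; 4->2 ok
  pos 12: z in {1,3}, choose 3; 2->3 ok
  pos 13: x in {2,5}, choose 2; 3->2 ok
  pos 14: z in {1,3}, choose 3; 2->3 ok
  pos 15: x in {2,5}, choose 5; 3->5 ok
  pos 16: y in {0,4}, choose 0; 5->0 ok
  pos 17: x in {2,5}, choose 5; 0->5 ok
  pos 18: z in {1,3}, choose 3; 5->3 ok
  pos 19: x in {2,5}, choose 5; 3->5 ok
  pos 20: x in {2,5}, choose 2; 5->2 ok
  pos 21: z in {1,3}, choose 1; 2->1 ok
  pos 22: z in {1,3}, choose 1; 1->1 ok
  pos 23: y in {0,4}, choose 0; 1->0 ok
  pos 24: y in {0,4}, choose 0; 0->0 ok
  pos 25: x in {2,5}, choose 5; 0->5 ok

0,4,4,1,1,1,5,5,5,2,4,2,3,2,3,5,0,5,3,5,2,1,1,0,0,5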